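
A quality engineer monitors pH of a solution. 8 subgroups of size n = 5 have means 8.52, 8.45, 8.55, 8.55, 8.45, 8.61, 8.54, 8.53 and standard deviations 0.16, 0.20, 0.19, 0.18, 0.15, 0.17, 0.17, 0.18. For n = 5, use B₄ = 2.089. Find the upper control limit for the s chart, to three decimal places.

0.366

s̄ = (0.16 + 0.20 + 0.19 + 0.18 + 0.15 + 0.17 + 0.17 + 0.18) / 8 = 0.1750
UCL_s = B₄·s̄ = 2.089 × 0.1750 = 0.3656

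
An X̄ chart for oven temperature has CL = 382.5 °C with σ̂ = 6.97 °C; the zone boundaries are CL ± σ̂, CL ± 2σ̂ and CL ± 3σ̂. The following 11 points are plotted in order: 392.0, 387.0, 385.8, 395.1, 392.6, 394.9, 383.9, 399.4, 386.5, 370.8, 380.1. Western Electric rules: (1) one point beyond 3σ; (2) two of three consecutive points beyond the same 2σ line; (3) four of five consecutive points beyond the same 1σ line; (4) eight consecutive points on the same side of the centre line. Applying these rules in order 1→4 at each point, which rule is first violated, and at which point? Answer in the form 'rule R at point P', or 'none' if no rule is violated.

Zone of each point (C = within 1σ̂, B = 1σ̂–2σ̂, A = 2σ̂–3σ̂, * = beyond 3σ̂; sign = side of CL): 1:+B, 2:+C, 3:+C, 4:+B, 5:+B, 6:+B, 7:+C, 8:+A, 9:+C, 10:-B, 11:-C
Rule 3 (four of five consecutive points beyond the same 1σ limit) is satisfied at point 8.

rule 3 at point 8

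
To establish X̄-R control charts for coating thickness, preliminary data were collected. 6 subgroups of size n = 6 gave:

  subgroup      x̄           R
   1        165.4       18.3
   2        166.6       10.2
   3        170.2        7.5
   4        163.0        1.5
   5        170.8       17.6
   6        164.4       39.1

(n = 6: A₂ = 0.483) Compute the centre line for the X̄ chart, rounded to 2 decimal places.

X̄̄ = (165.4 + 166.6 + 170.2 + 163.0 + 170.8 + 164.4) / 6 = 1000.4000 / 6 = 166.7333
CL = X̄̄ = 166.7333

166.73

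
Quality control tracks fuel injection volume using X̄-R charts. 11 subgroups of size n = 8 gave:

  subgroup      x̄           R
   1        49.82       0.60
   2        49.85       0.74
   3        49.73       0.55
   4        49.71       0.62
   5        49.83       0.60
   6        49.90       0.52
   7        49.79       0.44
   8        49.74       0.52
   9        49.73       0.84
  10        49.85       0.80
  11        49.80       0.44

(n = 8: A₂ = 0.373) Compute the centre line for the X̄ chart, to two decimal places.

X̄̄ = (49.82 + 49.85 + 49.73 + 49.71 + 49.83 + 49.90 + 49.79 + 49.74 + 49.73 + 49.85 + 49.80) / 11 = 547.7500 / 11 = 49.7955
CL = X̄̄ = 49.7955

49.80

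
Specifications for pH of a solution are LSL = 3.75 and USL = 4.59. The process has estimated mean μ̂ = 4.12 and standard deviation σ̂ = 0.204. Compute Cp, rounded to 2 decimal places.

Cp = (USL − LSL) / (6σ̂) = (4.59 − 3.75) / (6 × 0.204) = 0.8400 / 1.2240 = 0.6863

0.69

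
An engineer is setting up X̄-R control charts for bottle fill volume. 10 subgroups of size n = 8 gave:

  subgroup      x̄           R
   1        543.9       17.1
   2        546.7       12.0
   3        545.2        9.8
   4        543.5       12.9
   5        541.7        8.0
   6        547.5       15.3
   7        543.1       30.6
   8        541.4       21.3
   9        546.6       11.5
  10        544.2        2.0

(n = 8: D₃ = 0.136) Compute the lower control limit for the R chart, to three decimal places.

1.911

R̄ = (17.1 + 12.0 + 9.8 + 12.9 + 8.0 + 15.3 + 30.6 + 21.3 + 11.5 + 2.0) / 10 = 140.5000 / 10 = 14.0500
LCL_R = D₃·R̄ = 0.136 × 14.0500 = 1.9108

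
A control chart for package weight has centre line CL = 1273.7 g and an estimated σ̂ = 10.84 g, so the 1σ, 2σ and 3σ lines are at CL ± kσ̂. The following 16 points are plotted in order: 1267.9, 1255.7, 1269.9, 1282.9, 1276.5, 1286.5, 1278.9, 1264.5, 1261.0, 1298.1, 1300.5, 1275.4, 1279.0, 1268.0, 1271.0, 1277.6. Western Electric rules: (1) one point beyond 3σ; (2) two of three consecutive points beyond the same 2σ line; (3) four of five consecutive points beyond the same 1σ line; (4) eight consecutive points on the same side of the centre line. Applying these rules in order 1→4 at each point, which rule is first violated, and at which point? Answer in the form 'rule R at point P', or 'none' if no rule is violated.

rule 2 at point 11

Zone of each point (C = within 1σ̂, B = 1σ̂–2σ̂, A = 2σ̂–3σ̂, * = beyond 3σ̂; sign = side of CL): 1:-C, 2:-B, 3:-C, 4:+C, 5:+C, 6:+B, 7:+C, 8:-C, 9:-B, 10:+A, 11:+A, 12:+C, 13:+C, 14:-C, 15:-C, 16:+C
Rule 2 (two of three consecutive points beyond the same 2σ limit) is satisfied at point 11.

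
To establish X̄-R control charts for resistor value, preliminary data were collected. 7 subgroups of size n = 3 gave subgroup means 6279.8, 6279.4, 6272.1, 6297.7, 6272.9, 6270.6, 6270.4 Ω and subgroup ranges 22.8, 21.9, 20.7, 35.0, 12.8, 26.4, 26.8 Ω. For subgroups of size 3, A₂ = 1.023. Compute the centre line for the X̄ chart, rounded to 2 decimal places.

X̄̄ = (6279.8 + 6279.4 + 6272.1 + 6297.7 + 6272.9 + 6270.6 + 6270.4) / 7 = 43942.9000 / 7 = 6277.5571
CL = X̄̄ = 6277.5571

6277.56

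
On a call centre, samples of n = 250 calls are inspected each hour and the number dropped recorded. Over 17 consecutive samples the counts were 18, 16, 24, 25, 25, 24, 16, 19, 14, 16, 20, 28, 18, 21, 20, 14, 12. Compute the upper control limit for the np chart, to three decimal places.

32.106

p̄ = Σdᵢ / (k·n) = 330 / (17 × 250) = 0.07765
UCL = np̄ + 3·√(np̄(1−p̄)) = 19.4118 + 3 × √(19.4118×0.92235) = 19.4118 + 3 × 4.2314 = 32.1059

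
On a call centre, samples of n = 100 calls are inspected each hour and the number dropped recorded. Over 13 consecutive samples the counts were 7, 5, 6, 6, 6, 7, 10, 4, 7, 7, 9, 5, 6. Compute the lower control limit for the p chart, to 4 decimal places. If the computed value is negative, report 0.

0.0000

p̄ = Σdᵢ / (k·n) = 85 / (13 × 100) = 0.06538
LCL = p̄ − 3·√(p̄(1−p̄)/n) = 0.06538 − 3 × 0.02472 = -0.00878 → 0 (negative, so LCL = 0)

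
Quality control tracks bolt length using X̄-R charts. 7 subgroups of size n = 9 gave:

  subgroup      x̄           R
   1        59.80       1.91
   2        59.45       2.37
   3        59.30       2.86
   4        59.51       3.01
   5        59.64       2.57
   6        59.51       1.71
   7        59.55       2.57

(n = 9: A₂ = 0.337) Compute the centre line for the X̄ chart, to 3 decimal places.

X̄̄ = (59.80 + 59.45 + 59.30 + 59.51 + 59.64 + 59.51 + 59.55) / 7 = 416.7600 / 7 = 59.5371
CL = X̄̄ = 59.5371

59.537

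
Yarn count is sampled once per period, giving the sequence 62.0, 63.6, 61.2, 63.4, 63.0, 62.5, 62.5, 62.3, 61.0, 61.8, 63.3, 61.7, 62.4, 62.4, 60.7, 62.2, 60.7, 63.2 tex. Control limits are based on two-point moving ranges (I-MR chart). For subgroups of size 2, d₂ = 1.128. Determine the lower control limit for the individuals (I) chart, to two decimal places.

59.03

X̄ = (62.0 + 63.6 + 61.2 + 63.4 + 63.0 + 62.5 + 62.5 + 62.3 + 61.0 + 61.8 + 63.3 + 61.7 + 62.4 + 62.4 + 60.7 + 62.2 + 60.7 + 63.2) / 18 = 62.2167
Moving ranges: 1.6, 2.4, 2.2, 0.4, 0.5, 0.0, 0.2, 1.3, 0.8, 1.5, 1.6, 0.7, 0.0, 1.7, 1.5, 1.5, 2.5; M̄R̄ = 20.4000 / 17 = 1.2000
LCL = X̄ − 3·M̄R̄/d₂ = 62.2167 − 3 × 1.2000 / 1.128 = 59.0252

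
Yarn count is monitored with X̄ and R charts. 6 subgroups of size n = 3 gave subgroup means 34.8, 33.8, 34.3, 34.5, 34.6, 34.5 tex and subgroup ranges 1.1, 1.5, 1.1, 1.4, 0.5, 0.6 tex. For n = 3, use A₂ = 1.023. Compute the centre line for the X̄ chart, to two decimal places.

34.42

X̄̄ = (34.8 + 33.8 + 34.3 + 34.5 + 34.6 + 34.5) / 6 = 206.5000 / 6 = 34.4167
CL = X̄̄ = 34.4167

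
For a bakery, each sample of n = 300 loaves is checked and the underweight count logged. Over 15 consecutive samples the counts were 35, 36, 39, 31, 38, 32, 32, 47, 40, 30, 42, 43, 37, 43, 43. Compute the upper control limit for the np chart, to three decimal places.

55.123

p̄ = Σdᵢ / (k·n) = 568 / (15 × 300) = 0.12622
UCL = np̄ + 3·√(np̄(1−p̄)) = 37.8667 + 3 × √(37.8667×0.87378) = 37.8667 + 3 × 5.7521 = 55.1231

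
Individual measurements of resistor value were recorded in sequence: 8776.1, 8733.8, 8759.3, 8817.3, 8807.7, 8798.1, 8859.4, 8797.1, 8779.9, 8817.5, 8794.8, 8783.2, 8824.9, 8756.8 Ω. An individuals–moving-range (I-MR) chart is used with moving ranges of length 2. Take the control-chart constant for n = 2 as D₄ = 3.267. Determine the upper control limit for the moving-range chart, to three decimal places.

Moving ranges: 42.3, 25.5, 58.0, 9.6, 9.6, 61.3, 62.3, 17.2, 37.6, 22.7, 11.6, 41.7, 68.1; M̄R̄ = 467.5000 / 13 = 35.9615
UCL_MR = D₄·M̄R̄ = 3.267 × 35.9615 = 117.4863

117.486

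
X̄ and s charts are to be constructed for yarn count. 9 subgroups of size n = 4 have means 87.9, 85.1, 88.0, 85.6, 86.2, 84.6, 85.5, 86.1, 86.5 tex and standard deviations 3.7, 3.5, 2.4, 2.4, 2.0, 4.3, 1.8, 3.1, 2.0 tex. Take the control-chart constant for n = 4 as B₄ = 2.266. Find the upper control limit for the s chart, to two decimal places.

6.34

s̄ = (3.7 + 3.5 + 2.4 + 2.4 + 2.0 + 4.3 + 1.8 + 3.1 + 2.0) / 9 = 2.8000
UCL_s = B₄·s̄ = 2.266 × 2.8000 = 6.3448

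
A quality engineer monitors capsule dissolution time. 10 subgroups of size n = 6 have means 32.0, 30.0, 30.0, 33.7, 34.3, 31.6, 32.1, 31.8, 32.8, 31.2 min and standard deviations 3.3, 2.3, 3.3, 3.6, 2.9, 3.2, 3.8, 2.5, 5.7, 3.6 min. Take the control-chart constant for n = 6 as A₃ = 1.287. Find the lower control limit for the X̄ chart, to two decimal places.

27.55

X̄̄ = (32.0 + 30.0 + 30.0 + 33.7 + 34.3 + 31.6 + 32.1 + 31.8 + 32.8 + 31.2) / 10 = 31.9500
s̄ = (3.3 + 2.3 + 3.3 + 3.6 + 2.9 + 3.2 + 3.8 + 2.5 + 5.7 + 3.6) / 10 = 3.4200
LCL = X̄̄ − A₃·s̄ = 31.9500 − 1.287 × 3.4200 = 27.5485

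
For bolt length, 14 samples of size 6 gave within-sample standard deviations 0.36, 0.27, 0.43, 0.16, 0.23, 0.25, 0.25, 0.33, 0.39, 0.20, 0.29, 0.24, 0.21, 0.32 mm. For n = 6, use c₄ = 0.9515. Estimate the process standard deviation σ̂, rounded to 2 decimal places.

0.30

s̄ = (0.36 + 0.27 + 0.43 + 0.16 + 0.23 + 0.25 + 0.25 + 0.33 + 0.39 + 0.20 + 0.29 + 0.24 + 0.21 + 0.32) / 14 = 0.2807
σ̂ = s̄ / c₄ = 0.2807 / 0.9515 = 0.2950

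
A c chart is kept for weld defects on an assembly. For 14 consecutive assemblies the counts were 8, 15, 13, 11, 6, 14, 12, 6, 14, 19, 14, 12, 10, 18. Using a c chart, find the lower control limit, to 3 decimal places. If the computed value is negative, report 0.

1.770

c̄ = (8 + 15 + 13 + 11 + 6 + 14 + 12 + 6 + 14 + 19 + 14 + 12 + 10 + 18) / 14 = 172 / 14 = 12.2857
LCL = c̄ − 3√c̄ = 12.2857 − 3 × 3.5051 = 1.7704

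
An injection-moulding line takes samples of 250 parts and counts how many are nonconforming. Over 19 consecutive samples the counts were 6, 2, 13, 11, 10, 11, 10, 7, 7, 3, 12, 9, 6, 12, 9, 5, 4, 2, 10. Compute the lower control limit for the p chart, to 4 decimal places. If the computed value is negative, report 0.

0.0000

p̄ = Σdᵢ / (k·n) = 149 / (19 × 250) = 0.03137
LCL = p̄ − 3·√(p̄(1−p̄)/n) = 0.03137 − 3 × 0.01102 = -0.00170 → 0 (negative, so LCL = 0)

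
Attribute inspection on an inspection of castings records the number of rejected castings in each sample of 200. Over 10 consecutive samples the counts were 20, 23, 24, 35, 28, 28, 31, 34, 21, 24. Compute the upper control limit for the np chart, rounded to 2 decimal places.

p̄ = Σdᵢ / (k·n) = 268 / (10 × 200) = 0.13400
UCL = np̄ + 3·√(np̄(1−p̄)) = 26.8000 + 3 × √(26.8000×0.86600) = 26.8000 + 3 × 4.8176 = 41.2527

41.25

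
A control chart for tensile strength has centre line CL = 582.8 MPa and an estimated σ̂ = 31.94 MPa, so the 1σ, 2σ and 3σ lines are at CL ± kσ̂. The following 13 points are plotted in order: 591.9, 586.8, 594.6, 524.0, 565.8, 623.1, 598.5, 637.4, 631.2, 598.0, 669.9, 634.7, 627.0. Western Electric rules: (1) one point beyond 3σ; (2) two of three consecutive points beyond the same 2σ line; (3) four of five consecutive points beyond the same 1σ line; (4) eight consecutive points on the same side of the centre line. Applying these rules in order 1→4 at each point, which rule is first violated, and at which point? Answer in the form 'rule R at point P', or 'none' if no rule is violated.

rule 3 at point 12

Zone of each point (C = within 1σ̂, B = 1σ̂–2σ̂, A = 2σ̂–3σ̂, * = beyond 3σ̂; sign = side of CL): 1:+C, 2:+C, 3:+C, 4:-B, 5:-C, 6:+B, 7:+C, 8:+B, 9:+B, 10:+C, 11:+A, 12:+B, 13:+B
Rule 3 (four of five consecutive points beyond the same 1σ limit) is satisfied at point 12.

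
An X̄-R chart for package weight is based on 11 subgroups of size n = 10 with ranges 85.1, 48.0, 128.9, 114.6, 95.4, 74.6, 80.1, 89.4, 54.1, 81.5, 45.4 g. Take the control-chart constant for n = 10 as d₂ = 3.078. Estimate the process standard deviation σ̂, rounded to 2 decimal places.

R̄ = (85.1 + 48.0 + 128.9 + 114.6 + 95.4 + 74.6 + 80.1 + 89.4 + 54.1 + 81.5 + 45.4) / 11 = 81.5545
σ̂ = R̄ / d₂ = 81.5545 / 3.078 = 26.4960

26.50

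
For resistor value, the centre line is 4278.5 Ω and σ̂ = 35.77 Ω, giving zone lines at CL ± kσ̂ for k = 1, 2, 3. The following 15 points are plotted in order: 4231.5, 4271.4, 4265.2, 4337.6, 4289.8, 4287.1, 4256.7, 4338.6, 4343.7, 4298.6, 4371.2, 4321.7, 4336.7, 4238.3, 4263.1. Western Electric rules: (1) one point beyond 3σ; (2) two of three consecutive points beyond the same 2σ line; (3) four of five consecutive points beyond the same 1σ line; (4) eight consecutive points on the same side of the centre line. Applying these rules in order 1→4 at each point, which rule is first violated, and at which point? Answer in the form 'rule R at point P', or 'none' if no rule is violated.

rule 3 at point 12

Zone of each point (C = within 1σ̂, B = 1σ̂–2σ̂, A = 2σ̂–3σ̂, * = beyond 3σ̂; sign = side of CL): 1:-B, 2:-C, 3:-C, 4:+B, 5:+C, 6:+C, 7:-C, 8:+B, 9:+B, 10:+C, 11:+A, 12:+B, 13:+B, 14:-B, 15:-C
Rule 3 (four of five consecutive points beyond the same 1σ limit) is satisfied at point 12.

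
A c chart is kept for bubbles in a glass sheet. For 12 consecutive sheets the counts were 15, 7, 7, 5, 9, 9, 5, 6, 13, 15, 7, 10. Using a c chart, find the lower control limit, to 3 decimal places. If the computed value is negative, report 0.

c̄ = (15 + 7 + 7 + 5 + 9 + 9 + 5 + 6 + 13 + 15 + 7 + 10) / 12 = 108 / 12 = 9.0000
LCL = c̄ − 3√c̄ = 9.0000 − 3 × 3.0000 = 0.0000

0.000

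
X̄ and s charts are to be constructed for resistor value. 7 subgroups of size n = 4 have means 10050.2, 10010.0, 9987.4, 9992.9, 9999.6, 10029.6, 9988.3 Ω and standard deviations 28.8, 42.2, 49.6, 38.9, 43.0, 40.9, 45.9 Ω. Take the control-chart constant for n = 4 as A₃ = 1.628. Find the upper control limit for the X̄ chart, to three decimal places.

X̄̄ = (10050.2 + 10010.0 + 9987.4 + 9992.9 + 9999.6 + 10029.6 + 9988.3) / 7 = 10008.2857
s̄ = (28.8 + 42.2 + 49.6 + 38.9 + 43.0 + 40.9 + 45.9) / 7 = 41.3286
UCL = X̄̄ + A₃·s̄ = 10008.2857 + 1.628 × 41.3286 = 10075.5686

10075.569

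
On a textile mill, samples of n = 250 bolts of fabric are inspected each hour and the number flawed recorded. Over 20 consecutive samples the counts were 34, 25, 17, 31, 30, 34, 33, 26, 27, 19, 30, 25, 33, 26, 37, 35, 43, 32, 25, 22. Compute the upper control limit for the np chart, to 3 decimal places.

44.435

p̄ = Σdᵢ / (k·n) = 584 / (20 × 250) = 0.11680
UCL = np̄ + 3·√(np̄(1−p̄)) = 29.2000 + 3 × √(29.2000×0.88320) = 29.2000 + 3 × 5.0783 = 44.4350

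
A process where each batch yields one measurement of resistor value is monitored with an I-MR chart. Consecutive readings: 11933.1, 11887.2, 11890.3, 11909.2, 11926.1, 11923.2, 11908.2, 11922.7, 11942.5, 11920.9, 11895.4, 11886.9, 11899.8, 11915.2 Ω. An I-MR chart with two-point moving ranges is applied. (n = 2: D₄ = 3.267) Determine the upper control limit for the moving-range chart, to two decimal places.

Moving ranges: 45.9, 3.1, 18.9, 16.9, 2.9, 15.0, 14.5, 19.8, 21.6, 25.5, 8.5, 12.9, 15.4; M̄R̄ = 220.9000 / 13 = 16.9923
UCL_MR = D₄·M̄R̄ = 3.267 × 16.9923 = 55.5139

55.51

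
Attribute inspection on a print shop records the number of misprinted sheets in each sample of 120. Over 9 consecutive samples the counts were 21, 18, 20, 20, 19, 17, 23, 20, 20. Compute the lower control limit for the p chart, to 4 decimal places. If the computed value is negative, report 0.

0.0632

p̄ = Σdᵢ / (k·n) = 178 / (9 × 120) = 0.16481
LCL = p̄ − 3·√(p̄(1−p̄)/n) = 0.16481 − 3 × 0.03387 = 0.06321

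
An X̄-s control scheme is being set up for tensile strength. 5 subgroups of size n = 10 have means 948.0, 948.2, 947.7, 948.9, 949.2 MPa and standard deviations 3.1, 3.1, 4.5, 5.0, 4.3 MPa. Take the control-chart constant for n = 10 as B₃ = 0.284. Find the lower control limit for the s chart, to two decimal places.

s̄ = (3.1 + 3.1 + 4.5 + 5.0 + 4.3) / 5 = 4.0000
LCL_s = B₃·s̄ = 0.284 × 4.0000 = 1.1360

1.14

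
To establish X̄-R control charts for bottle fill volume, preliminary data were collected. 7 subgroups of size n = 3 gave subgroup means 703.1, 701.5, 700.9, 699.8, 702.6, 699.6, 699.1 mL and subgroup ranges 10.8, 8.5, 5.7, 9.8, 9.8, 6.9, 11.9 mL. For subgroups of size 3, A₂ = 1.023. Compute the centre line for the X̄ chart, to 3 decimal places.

700.943

X̄̄ = (703.1 + 701.5 + 700.9 + 699.8 + 702.6 + 699.6 + 699.1) / 7 = 4906.6000 / 7 = 700.9429
CL = X̄̄ = 700.9429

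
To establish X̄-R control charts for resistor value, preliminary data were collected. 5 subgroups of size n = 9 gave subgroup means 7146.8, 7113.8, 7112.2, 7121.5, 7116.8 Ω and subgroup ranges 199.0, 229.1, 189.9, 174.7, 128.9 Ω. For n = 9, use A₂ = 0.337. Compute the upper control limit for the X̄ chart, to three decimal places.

X̄̄ = (7146.8 + 7113.8 + 7112.2 + 7121.5 + 7116.8) / 5 = 35611.1000 / 5 = 7122.2200
R̄ = (199.0 + 229.1 + 189.9 + 174.7 + 128.9) / 5 = 921.6000 / 5 = 184.3200
UCL = X̄̄ + A₂·R̄ = 7122.2200 + 0.337 × 184.3200 = 7184.3358

7184.336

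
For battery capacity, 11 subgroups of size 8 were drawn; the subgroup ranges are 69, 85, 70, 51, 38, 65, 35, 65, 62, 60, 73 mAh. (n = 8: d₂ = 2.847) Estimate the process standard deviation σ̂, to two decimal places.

R̄ = (69 + 85 + 70 + 51 + 38 + 65 + 35 + 65 + 62 + 60 + 73) / 11 = 61.1818
σ̂ = R̄ / d₂ = 61.1818 / 2.847 = 21.4899

21.49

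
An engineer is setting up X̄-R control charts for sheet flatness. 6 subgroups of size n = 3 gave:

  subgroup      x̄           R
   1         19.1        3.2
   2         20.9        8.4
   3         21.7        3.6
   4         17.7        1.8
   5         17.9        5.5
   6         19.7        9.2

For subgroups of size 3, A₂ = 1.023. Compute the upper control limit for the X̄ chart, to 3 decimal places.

X̄̄ = (19.1 + 20.9 + 21.7 + 17.7 + 17.9 + 19.7) / 6 = 117.0000 / 6 = 19.5000
R̄ = (3.2 + 8.4 + 3.6 + 1.8 + 5.5 + 9.2) / 6 = 31.7000 / 6 = 5.2833
UCL = X̄̄ + A₂·R̄ = 19.5000 + 1.023 × 5.2833 = 24.9048

24.905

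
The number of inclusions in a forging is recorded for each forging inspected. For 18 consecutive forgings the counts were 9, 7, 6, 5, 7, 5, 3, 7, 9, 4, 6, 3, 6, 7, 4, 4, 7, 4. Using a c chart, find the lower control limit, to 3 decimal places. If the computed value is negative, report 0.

c̄ = (9 + 7 + 6 + 5 + 7 + 5 + 3 + 7 + 9 + 4 + 6 + 3 + 6 + 7 + 4 + 4 + 7 + 4) / 18 = 103 / 18 = 5.7222
LCL = c̄ − 3√c̄ = 5.7222 − 3 × 2.3921 = -1.4541 → 0 (cannot be negative)

0.000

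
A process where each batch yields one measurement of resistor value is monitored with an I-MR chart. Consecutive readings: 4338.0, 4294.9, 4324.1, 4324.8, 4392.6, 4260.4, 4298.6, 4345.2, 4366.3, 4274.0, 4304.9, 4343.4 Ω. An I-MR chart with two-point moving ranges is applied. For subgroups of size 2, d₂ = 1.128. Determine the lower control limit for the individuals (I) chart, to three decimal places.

4191.561

X̄ = (4338.0 + 4294.9 + 4324.1 + 4324.8 + 4392.6 + 4260.4 + 4298.6 + 4345.2 + 4366.3 + 4274.0 + 4304.9 + 4343.4) / 12 = 4322.2667
Moving ranges: 43.1, 29.2, 0.7, 67.8, 132.2, 38.2, 46.6, 21.1, 92.3, 30.9, 38.5; M̄R̄ = 540.6000 / 11 = 49.1455
LCL = X̄ − 3·M̄R̄/d₂ = 4322.2667 − 3 × 49.1455 / 1.128 = 4191.5607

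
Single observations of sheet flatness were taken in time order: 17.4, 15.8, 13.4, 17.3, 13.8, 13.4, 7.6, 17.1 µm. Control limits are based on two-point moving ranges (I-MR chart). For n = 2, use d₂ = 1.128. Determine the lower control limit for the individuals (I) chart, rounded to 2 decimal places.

4.18

X̄ = (17.4 + 15.8 + 13.4 + 17.3 + 13.8 + 13.4 + 7.6 + 17.1) / 8 = 14.4750
Moving ranges: 1.6, 2.4, 3.9, 3.5, 0.4, 5.8, 9.5; M̄R̄ = 27.1000 / 7 = 3.8714
LCL = X̄ − 3·M̄R̄/d₂ = 14.4750 − 3 × 3.8714 / 1.128 = 4.1786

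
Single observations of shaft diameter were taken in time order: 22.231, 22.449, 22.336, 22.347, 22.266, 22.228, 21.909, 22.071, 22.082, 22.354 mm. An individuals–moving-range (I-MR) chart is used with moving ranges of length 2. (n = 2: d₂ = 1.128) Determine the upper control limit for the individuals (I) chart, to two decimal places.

22.59

X̄ = (22.231 + 22.449 + 22.336 + 22.347 + 22.266 + 22.228 + 21.909 + 22.071 + 22.082 + 22.354) / 10 = 22.2273
Moving ranges: 0.218, 0.113, 0.011, 0.081, 0.038, 0.319, 0.162, 0.011, 0.272; M̄R̄ = 1.2250 / 9 = 0.1361
UCL = X̄ + 3·M̄R̄/d₂ = 22.2273 + 3 × 0.1361 / 1.128 = 22.5893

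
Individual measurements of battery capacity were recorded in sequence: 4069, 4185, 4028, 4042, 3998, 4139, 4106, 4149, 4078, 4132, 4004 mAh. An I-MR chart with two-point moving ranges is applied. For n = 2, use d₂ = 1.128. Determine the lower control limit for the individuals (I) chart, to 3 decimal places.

3871.514

X̄ = (4069 + 4185 + 4028 + 4042 + 3998 + 4139 + 4106 + 4149 + 4078 + 4132 + 4004) / 11 = 4084.5455
Moving ranges: 116, 157, 14, 44, 141, 33, 43, 71, 54, 128; M̄R̄ = 801.0000 / 10 = 80.1000
LCL = X̄ − 3·M̄R̄/d₂ = 4084.5455 − 3 × 80.1000 / 1.128 = 3871.5135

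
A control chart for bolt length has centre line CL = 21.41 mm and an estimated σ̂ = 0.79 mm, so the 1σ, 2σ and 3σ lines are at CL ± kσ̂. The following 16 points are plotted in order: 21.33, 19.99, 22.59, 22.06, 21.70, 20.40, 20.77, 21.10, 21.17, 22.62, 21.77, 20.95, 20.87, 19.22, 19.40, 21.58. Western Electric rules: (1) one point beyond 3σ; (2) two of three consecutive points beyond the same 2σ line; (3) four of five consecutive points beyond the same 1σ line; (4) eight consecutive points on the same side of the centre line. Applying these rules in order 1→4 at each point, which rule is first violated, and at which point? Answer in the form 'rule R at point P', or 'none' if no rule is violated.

Zone of each point (C = within 1σ̂, B = 1σ̂–2σ̂, A = 2σ̂–3σ̂, * = beyond 3σ̂; sign = side of CL): 1:-C, 2:-B, 3:+B, 4:+C, 5:+C, 6:-B, 7:-C, 8:-C, 9:-C, 10:+B, 11:+C, 12:-C, 13:-C, 14:-A, 15:-A, 16:+C
Rule 2 (two of three consecutive points beyond the same 2σ limit) is satisfied at point 15.

rule 2 at point 15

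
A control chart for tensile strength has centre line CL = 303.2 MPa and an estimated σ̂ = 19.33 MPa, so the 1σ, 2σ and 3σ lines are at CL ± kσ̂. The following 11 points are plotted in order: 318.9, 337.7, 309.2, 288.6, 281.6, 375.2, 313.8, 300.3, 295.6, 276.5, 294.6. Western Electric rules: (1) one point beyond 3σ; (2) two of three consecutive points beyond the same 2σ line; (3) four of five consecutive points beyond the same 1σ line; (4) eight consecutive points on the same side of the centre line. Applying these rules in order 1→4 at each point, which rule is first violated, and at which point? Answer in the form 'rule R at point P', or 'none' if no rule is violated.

rule 1 at point 6

Zone of each point (C = within 1σ̂, B = 1σ̂–2σ̂, A = 2σ̂–3σ̂, * = beyond 3σ̂; sign = side of CL): 1:+C, 2:+B, 3:+C, 4:-C, 5:-B, 6:+*, 7:+C, 8:-C, 9:-C, 10:-B, 11:-C
Rule 1 (one point beyond the 3σ limits) is satisfied at point 6.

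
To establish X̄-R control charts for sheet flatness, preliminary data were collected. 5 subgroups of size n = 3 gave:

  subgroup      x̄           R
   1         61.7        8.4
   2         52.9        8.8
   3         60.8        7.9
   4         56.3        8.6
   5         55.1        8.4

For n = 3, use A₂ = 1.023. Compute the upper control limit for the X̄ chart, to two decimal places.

65.97

X̄̄ = (61.7 + 52.9 + 60.8 + 56.3 + 55.1) / 5 = 286.8000 / 5 = 57.3600
R̄ = (8.4 + 8.8 + 7.9 + 8.6 + 8.4) / 5 = 42.1000 / 5 = 8.4200
UCL = X̄̄ + A₂·R̄ = 57.3600 + 1.023 × 8.4200 = 65.9737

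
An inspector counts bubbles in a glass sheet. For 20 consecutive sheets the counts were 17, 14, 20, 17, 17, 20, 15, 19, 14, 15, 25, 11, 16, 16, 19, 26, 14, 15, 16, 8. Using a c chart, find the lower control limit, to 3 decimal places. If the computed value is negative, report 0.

4.440

c̄ = (17 + 14 + 20 + 17 + 17 + 20 + 15 + 19 + 14 + 15 + 25 + 11 + 16 + 16 + 19 + 26 + 14 + 15 + 16 + 8) / 20 = 334 / 20 = 16.7000
LCL = c̄ − 3√c̄ = 16.7000 − 3 × 4.0866 = 4.4403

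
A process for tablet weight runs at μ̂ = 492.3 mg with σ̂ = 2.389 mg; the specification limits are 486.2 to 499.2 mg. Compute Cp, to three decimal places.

0.907

Cp = (USL − LSL) / (6σ̂) = (499.2 − 486.2) / (6 × 2.389) = 13.0000 / 14.3340 = 0.9069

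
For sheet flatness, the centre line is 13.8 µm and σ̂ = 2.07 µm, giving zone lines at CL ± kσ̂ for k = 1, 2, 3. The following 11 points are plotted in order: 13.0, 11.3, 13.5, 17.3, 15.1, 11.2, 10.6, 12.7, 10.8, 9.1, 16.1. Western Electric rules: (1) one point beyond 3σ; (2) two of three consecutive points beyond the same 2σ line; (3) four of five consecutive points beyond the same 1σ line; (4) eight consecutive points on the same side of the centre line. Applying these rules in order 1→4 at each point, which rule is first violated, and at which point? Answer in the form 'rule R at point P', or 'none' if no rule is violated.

Zone of each point (C = within 1σ̂, B = 1σ̂–2σ̂, A = 2σ̂–3σ̂, * = beyond 3σ̂; sign = side of CL): 1:-C, 2:-B, 3:-C, 4:+B, 5:+C, 6:-B, 7:-B, 8:-C, 9:-B, 10:-A, 11:+B
Rule 3 (four of five consecutive points beyond the same 1σ limit) is satisfied at point 10.

rule 3 at point 10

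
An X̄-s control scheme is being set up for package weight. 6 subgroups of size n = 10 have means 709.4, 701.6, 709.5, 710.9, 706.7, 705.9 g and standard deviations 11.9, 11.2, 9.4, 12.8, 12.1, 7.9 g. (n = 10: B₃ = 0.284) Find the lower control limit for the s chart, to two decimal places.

s̄ = (11.9 + 11.2 + 9.4 + 12.8 + 12.1 + 7.9) / 6 = 10.8833
LCL_s = B₃·s̄ = 0.284 × 10.8833 = 3.0909

3.09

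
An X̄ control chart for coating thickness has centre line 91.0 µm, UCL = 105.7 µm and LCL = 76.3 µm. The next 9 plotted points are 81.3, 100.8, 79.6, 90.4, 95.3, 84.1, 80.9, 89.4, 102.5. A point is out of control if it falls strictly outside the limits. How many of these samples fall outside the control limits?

All 9 points lie within [76.3, 105.7].

0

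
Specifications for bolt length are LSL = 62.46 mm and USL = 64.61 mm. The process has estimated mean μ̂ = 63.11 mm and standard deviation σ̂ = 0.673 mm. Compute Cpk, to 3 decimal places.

0.322

Cpu = (USL − μ̂) / (3σ̂) = (64.61 − 63.11) / (3 × 0.673) = 0.7429; Cpl = (μ̂ − LSL) / (3σ̂) = (63.11 − 62.46) / (3 × 0.673) = 0.3219; Cpk = min(Cpu, Cpl) = 0.3219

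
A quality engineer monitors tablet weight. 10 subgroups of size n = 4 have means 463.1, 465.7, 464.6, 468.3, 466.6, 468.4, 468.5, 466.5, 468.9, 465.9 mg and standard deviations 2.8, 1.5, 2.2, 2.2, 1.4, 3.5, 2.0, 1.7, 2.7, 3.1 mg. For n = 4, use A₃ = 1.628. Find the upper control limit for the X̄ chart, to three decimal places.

470.411

X̄̄ = (463.1 + 465.7 + 464.6 + 468.3 + 466.6 + 468.4 + 468.5 + 466.5 + 468.9 + 465.9) / 10 = 466.6500
s̄ = (2.8 + 1.5 + 2.2 + 2.2 + 1.4 + 3.5 + 2.0 + 1.7 + 2.7 + 3.1) / 10 = 2.3100
UCL = X̄̄ + A₃·s̄ = 466.6500 + 1.628 × 2.3100 = 470.4107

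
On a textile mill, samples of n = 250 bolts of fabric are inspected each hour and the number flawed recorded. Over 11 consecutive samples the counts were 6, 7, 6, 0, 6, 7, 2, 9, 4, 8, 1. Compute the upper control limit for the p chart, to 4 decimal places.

0.0472

p̄ = Σdᵢ / (k·n) = 56 / (11 × 250) = 0.02036
UCL = p̄ + 3·√(p̄(1−p̄)/n) = 0.02036 + 3 × √(0.02036×0.97964/250) = 0.02036 + 3 × 0.00893 = 0.04716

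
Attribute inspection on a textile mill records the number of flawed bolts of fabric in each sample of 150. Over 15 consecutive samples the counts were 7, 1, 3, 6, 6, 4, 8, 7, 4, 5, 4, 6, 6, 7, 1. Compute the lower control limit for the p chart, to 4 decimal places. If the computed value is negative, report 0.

p̄ = Σdᵢ / (k·n) = 75 / (15 × 150) = 0.03333
LCL = p̄ − 3·√(p̄(1−p̄)/n) = 0.03333 − 3 × 0.01466 = -0.01064 → 0 (negative, so LCL = 0)

0.0000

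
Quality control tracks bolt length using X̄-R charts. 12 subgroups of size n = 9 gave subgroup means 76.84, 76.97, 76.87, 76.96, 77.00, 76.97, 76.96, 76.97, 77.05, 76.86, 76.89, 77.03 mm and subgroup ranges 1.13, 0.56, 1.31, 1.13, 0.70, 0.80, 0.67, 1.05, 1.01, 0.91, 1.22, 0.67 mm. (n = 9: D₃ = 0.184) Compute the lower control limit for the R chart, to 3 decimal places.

R̄ = (1.13 + 0.56 + 1.31 + 1.13 + 0.70 + 0.80 + 0.67 + 1.05 + 1.01 + 0.91 + 1.22 + 0.67) / 12 = 11.1600 / 12 = 0.9300
LCL_R = D₃·R̄ = 0.184 × 0.9300 = 0.1711

0.171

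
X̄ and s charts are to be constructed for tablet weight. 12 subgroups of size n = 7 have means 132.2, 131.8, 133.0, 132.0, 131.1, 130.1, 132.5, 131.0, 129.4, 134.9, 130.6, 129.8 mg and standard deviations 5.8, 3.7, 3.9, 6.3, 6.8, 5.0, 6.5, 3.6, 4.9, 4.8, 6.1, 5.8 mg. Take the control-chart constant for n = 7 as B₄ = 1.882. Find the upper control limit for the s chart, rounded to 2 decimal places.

s̄ = (5.8 + 3.7 + 3.9 + 6.3 + 6.8 + 5.0 + 6.5 + 3.6 + 4.9 + 4.8 + 6.1 + 5.8) / 12 = 5.2667
UCL_s = B₄·s̄ = 1.882 × 5.2667 = 9.9119

9.91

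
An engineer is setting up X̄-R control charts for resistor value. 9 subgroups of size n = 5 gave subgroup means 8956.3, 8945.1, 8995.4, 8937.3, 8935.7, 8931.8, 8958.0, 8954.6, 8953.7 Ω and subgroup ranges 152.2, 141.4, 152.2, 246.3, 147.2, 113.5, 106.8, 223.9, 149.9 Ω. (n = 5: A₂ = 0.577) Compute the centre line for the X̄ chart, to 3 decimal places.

X̄̄ = (8956.3 + 8945.1 + 8995.4 + 8937.3 + 8935.7 + 8931.8 + 8958.0 + 8954.6 + 8953.7) / 9 = 80567.9000 / 9 = 8951.9889
CL = X̄̄ = 8951.9889

8951.989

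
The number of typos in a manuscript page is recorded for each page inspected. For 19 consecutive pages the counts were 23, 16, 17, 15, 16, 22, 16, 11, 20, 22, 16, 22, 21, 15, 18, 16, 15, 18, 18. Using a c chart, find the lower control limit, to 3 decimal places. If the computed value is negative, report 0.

c̄ = (23 + 16 + 17 + 15 + 16 + 22 + 16 + 11 + 20 + 22 + 16 + 22 + 21 + 15 + 18 + 16 + 15 + 18 + 18) / 19 = 337 / 19 = 17.7368
LCL = c̄ − 3√c̄ = 17.7368 − 3 × 4.2115 = 5.1023

5.102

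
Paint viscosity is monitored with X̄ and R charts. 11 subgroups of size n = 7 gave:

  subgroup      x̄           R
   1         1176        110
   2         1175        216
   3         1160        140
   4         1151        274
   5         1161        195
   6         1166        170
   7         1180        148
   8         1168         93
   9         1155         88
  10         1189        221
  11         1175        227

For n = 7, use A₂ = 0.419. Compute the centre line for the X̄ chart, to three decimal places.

1168.727

X̄̄ = (1176 + 1175 + 1160 + 1151 + 1161 + 1166 + 1180 + 1168 + 1155 + 1189 + 1175) / 11 = 12856.0000 / 11 = 1168.7273
CL = X̄̄ = 1168.7273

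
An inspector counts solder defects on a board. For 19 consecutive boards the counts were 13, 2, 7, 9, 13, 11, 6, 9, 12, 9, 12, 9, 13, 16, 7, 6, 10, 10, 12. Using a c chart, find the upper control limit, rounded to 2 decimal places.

19.18

c̄ = (13 + 2 + 7 + 9 + 13 + 11 + 6 + 9 + 12 + 9 + 12 + 9 + 13 + 16 + 7 + 6 + 10 + 10 + 12) / 19 = 186 / 19 = 9.7895
UCL = c̄ + 3√c̄ = 9.7895 + 3 × √9.7895 = 9.7895 + 3 × 3.1288 = 19.1759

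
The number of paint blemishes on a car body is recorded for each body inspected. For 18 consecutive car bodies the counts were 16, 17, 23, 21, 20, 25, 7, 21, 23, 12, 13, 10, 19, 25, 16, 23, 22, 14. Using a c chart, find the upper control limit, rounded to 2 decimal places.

c̄ = (16 + 17 + 23 + 21 + 20 + 25 + 7 + 21 + 23 + 12 + 13 + 10 + 19 + 25 + 16 + 23 + 22 + 14) / 18 = 327 / 18 = 18.1667
UCL = c̄ + 3√c̄ = 18.1667 + 3 × √18.1667 = 18.1667 + 3 × 4.2622 = 30.9534

30.95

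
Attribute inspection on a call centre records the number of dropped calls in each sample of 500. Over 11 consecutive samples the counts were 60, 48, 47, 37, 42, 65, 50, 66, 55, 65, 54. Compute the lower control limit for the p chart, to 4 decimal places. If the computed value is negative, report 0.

p̄ = Σdᵢ / (k·n) = 589 / (11 × 500) = 0.10709
LCL = p̄ − 3·√(p̄(1−p̄)/n) = 0.10709 − 3 × 0.01383 = 0.06560

0.0656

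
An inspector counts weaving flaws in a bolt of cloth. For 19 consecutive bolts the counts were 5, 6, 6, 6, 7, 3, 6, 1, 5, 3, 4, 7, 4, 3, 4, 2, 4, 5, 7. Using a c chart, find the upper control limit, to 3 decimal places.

11.088

c̄ = (5 + 6 + 6 + 6 + 7 + 3 + 6 + 1 + 5 + 3 + 4 + 7 + 4 + 3 + 4 + 2 + 4 + 5 + 7) / 19 = 88 / 19 = 4.6316
UCL = c̄ + 3√c̄ = 4.6316 + 3 × √4.6316 = 4.6316 + 3 × 2.1521 = 11.0879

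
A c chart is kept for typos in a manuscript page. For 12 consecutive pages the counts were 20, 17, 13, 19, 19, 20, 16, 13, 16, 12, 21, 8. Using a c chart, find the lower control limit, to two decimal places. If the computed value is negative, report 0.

c̄ = (20 + 17 + 13 + 19 + 19 + 20 + 16 + 13 + 16 + 12 + 21 + 8) / 12 = 194 / 12 = 16.1667
LCL = c̄ − 3√c̄ = 16.1667 − 3 × 4.0208 = 4.1043

4.10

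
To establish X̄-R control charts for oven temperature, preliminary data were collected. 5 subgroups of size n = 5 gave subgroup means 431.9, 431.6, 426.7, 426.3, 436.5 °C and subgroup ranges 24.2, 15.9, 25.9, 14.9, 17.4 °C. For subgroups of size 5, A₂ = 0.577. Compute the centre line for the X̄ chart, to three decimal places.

X̄̄ = (431.9 + 431.6 + 426.7 + 426.3 + 436.5) / 5 = 2153.0000 / 5 = 430.6000
CL = X̄̄ = 430.6000

430.600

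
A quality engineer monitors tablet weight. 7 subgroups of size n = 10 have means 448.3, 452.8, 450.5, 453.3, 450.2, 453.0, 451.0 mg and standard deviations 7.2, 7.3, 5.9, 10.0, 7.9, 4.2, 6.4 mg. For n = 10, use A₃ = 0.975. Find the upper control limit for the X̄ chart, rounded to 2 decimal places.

458.11

X̄̄ = (448.3 + 452.8 + 450.5 + 453.3 + 450.2 + 453.0 + 451.0) / 7 = 451.3000
s̄ = (7.2 + 7.3 + 5.9 + 10.0 + 7.9 + 4.2 + 6.4) / 7 = 6.9857
UCL = X̄̄ + A₃·s̄ = 451.3000 + 0.975 × 6.9857 = 458.1111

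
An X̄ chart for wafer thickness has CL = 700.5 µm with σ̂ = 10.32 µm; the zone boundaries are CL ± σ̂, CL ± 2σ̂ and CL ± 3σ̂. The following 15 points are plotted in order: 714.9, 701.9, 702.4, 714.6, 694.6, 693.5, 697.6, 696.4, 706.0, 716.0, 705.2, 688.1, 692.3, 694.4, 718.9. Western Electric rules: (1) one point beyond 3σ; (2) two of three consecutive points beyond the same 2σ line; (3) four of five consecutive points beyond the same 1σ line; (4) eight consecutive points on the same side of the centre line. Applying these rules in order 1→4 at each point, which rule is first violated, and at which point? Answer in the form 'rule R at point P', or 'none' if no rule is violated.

Zone of each point (C = within 1σ̂, B = 1σ̂–2σ̂, A = 2σ̂–3σ̂, * = beyond 3σ̂; sign = side of CL): 1:+B, 2:+C, 3:+C, 4:+B, 5:-C, 6:-C, 7:-C, 8:-C, 9:+C, 10:+B, 11:+C, 12:-B, 13:-C, 14:-C, 15:+B
No rule fires across all 15 points.

none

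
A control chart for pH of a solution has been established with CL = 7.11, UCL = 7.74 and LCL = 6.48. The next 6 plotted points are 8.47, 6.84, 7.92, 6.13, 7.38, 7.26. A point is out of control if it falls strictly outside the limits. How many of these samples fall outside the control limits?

Compare each point to [6.48, 7.74]: sample 1 = 8.47 > UCL; sample 3 = 7.92 > UCL; sample 4 = 6.13 < LCL.

3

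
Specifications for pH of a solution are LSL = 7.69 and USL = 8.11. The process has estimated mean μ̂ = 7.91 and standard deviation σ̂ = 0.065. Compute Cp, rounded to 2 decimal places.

1.08

Cp = (USL − LSL) / (6σ̂) = (8.11 − 7.69) / (6 × 0.065) = 0.4200 / 0.3900 = 1.0769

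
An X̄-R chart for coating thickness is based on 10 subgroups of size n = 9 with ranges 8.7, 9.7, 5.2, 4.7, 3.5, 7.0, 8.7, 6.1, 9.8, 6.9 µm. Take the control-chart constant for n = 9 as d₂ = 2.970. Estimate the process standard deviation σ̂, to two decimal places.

2.37

R̄ = (8.7 + 9.7 + 5.2 + 4.7 + 3.5 + 7.0 + 8.7 + 6.1 + 9.8 + 6.9) / 10 = 7.0300
σ̂ = R̄ / d₂ = 7.0300 / 2.970 = 2.3670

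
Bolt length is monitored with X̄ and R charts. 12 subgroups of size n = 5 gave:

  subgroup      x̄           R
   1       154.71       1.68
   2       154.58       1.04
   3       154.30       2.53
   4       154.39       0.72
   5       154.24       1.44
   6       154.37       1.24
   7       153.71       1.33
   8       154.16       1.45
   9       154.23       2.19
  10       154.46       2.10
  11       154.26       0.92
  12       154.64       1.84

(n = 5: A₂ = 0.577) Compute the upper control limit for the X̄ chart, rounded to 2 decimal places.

X̄̄ = (154.71 + 154.58 + 154.30 + 154.39 + 154.24 + 154.37 + 153.71 + 154.16 + 154.23 + 154.46 + 154.26 + 154.64) / 12 = 1852.0500 / 12 = 154.3375
R̄ = (1.68 + 1.04 + 2.53 + 0.72 + 1.44 + 1.24 + 1.33 + 1.45 + 2.19 + 2.10 + 0.92 + 1.84) / 12 = 18.4800 / 12 = 1.5400
UCL = X̄̄ + A₂·R̄ = 154.3375 + 0.577 × 1.5400 = 155.2261

155.23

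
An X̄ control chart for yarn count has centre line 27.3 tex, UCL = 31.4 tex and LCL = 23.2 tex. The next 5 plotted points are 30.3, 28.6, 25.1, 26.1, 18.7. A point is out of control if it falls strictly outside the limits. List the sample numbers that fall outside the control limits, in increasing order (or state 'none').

5

Compare each point to [23.2, 31.4]: sample 5 = 18.7 < LCL.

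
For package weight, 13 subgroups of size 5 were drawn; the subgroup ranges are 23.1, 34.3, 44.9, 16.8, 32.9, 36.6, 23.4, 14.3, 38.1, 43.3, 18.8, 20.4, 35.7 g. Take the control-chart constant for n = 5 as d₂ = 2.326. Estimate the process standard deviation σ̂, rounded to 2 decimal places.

12.65

R̄ = (23.1 + 34.3 + 44.9 + 16.8 + 32.9 + 36.6 + 23.4 + 14.3 + 38.1 + 43.3 + 18.8 + 20.4 + 35.7) / 13 = 29.4308
σ̂ = R̄ / d₂ = 29.4308 / 2.326 = 12.6530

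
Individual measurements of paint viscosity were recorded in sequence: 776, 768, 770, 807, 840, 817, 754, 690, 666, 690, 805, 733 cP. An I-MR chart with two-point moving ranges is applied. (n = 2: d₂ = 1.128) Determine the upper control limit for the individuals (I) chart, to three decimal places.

X̄ = (776 + 768 + 770 + 807 + 840 + 817 + 754 + 690 + 666 + 690 + 805 + 733) / 12 = 759.6667
Moving ranges: 8, 2, 37, 33, 23, 63, 64, 24, 24, 115, 72; M̄R̄ = 465.0000 / 11 = 42.2727
UCL = X̄ + 3·M̄R̄/d₂ = 759.6667 + 3 × 42.2727 / 1.128 = 872.0941

872.094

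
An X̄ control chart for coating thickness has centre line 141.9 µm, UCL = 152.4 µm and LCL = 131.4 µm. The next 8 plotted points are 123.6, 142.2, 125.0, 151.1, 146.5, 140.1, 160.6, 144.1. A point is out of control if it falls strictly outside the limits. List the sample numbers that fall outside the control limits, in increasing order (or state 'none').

Compare each point to [131.4, 152.4]: sample 1 = 123.6 < LCL; sample 3 = 125.0 < LCL; sample 7 = 160.6 > UCL.

1, 3, 7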